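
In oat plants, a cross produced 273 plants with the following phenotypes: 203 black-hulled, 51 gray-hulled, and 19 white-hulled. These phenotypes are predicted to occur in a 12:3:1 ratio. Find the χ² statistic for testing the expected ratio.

Total ratio parts = 16. Expected numbers out of 273:
  black-hulled: 273 × 12/16 = 204.75
  gray-hulled: 273 × 3/16 = 51.1875
  white-hulled: 273 × 1/16 = 17.0625
χ² = Σ (O − E)² / E
  black-hulled: (203 − 204.75)² / 204.75 = 0.0150
  gray-hulled: (51 − 51.1875)² / 51.1875 = 0.0007
  white-hulled: (19 − 17.0625)² / 17.0625 = 0.2200
χ² = 0.0150 + 0.0007 + 0.2200 = 0.2357 ≈ 0.236

0.236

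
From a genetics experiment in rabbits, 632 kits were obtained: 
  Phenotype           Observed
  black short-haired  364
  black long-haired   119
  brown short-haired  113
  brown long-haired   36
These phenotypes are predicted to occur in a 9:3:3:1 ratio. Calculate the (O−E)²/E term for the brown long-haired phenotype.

The 9:3:3:1 ratio has 16 parts, so with N = 632 the expected counts are:
  black short-haired: 632 × 9/16 = 355.5
  black long-haired: 632 × 3/16 = 118.5
  brown short-haired: 632 × 3/16 = 118.5
  brown long-haired: 632 × 1/16 = 39.5
Contribution of brown long-haired: (36 − 39.5)² / 39.5 = 0.3101

0.310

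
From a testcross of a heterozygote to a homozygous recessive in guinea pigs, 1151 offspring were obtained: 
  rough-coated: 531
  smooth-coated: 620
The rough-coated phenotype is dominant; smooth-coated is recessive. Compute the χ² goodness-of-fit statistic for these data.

A testcross of a heterozygote (Aa × aa) gives a 1:1 phenotypic ratio.
Total ratio parts = 2. Expected numbers out of 1151:
  rough-coated: 1151 × 1/2 = 575.5
  smooth-coated: 1151 × 1/2 = 575.5
χ² = Σ (O − E)² / E
  rough-coated: (531 − 575.5)² / 575.5 = 3.4409
  smooth-coated: (620 − 575.5)² / 575.5 = 3.4409
χ² = 3.4409 + 3.4409 = 6.8818 ≈ 6.882

6.882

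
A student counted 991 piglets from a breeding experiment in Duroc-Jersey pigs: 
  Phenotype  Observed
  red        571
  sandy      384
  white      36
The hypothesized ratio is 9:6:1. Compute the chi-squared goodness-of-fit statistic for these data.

11.604

The 9:6:1 ratio has 16 parts, so with N = 991 the expected counts are:
  red: 991 × 9/16 = 557.4375
  sandy: 991 × 6/16 = 371.625
  white: 991 × 1/16 = 61.9375
χ² = Σ (O − E)² / E
  red: (571 − 557.4375)² / 557.4375 = 0.3300
  sandy: (384 − 371.625)² / 371.625 = 0.4121
  white: (36 − 61.9375)² / 61.9375 = 10.8618
χ² = 0.3300 + 0.4121 + 10.8618 = 11.6039 ≈ 11.604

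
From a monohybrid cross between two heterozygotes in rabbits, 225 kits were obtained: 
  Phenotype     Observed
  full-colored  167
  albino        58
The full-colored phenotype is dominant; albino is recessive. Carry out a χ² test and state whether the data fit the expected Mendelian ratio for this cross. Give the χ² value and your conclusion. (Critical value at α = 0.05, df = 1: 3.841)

For a monohybrid cross between heterozygotes with complete dominance, the expected phenotypic ratio is 3:1.
The 3:1 ratio has 4 parts, so with N = 225 the expected counts are:
  full-colored: 225 × 3/4 = 168.75
  albino: 225 × 1/4 = 56.25
χ² = Σ (O − E)² / E
  full-colored: (167 − 168.75)² / 168.75 = 0.0181
  albino: (58 − 56.25)² / 56.25 = 0.0544
χ² = 0.0181 + 0.0544 = 0.0725 ≈ 0.073
Degrees of freedom = 2 − 1 = 1; critical value at α = 0.05 is 3.841.
Since 0.073 < 3.841, we fail to reject the null hypothesis — the data are consistent with the 3:1 ratio.

0.073; consistent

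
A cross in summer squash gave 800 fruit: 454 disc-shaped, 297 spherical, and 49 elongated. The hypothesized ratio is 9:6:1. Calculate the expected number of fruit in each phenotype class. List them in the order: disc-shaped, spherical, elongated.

The 9:6:1 ratio has 16 parts, so with N = 800 the expected counts are:
  disc-shaped: 800 × 9/16 = 450
  spherical: 800 × 6/16 = 300
  elongated: 800 × 1/16 = 50

450, 300, 50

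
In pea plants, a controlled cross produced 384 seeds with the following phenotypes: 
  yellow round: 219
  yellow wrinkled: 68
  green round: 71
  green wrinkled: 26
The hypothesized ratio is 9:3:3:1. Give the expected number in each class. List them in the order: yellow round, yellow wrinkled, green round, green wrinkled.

Under the 9:3:3:1 hypothesis (Σ ratio = 16, N = 384):
  yellow round: 384 × 9/16 = 216
  yellow wrinkled: 384 × 3/16 = 72
  green round: 384 × 3/16 = 72
  green wrinkled: 384 × 1/16 = 24

216, 72, 72, 24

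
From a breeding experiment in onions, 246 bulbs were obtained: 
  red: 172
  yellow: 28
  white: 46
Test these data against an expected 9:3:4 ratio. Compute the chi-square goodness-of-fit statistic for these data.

Expected counts for N = 246 under a 9:3:4 ratio (total parts = 16):
  red: 246 × 9/16 = 138.375
  yellow: 246 × 3/16 = 46.125
  white: 246 × 4/16 = 61.5
χ² = Σ (O − E)² / E
  red: (172 − 138.375)² / 138.375 = 8.1708
  yellow: (28 − 46.125)² / 46.125 = 7.1223
  white: (46 − 61.5)² / 61.5 = 3.9065
χ² = 8.1708 + 7.1223 + 3.9065 = 19.1996 ≈ 19.200

19.200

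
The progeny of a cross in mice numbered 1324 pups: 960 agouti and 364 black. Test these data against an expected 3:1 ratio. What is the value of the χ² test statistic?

4.387

Expected counts for N = 1324 under a 3:1 ratio (total parts = 4):
  agouti: 1324 × 3/4 = 993
  black: 1324 × 1/4 = 331
χ² = Σ (O − E)² / E
  agouti: (960 − 993)² / 993 = 1.0967
  black: (364 − 331)² / 331 = 3.2900
χ² = 1.0967 + 3.2900 = 4.3867 ≈ 4.387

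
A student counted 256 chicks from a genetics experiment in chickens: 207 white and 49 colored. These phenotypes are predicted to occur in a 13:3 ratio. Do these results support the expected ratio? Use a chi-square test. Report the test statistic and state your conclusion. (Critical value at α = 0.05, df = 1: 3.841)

0.026; consistent

The 13:3 ratio has 16 parts, so with N = 256 the expected counts are:
  white: 256 × 13/16 = 208
  colored: 256 × 3/16 = 48
χ² = Σ (O − E)² / E
  white: (207 − 208)² / 208 = 0.0048
  colored: (49 − 48)² / 48 = 0.0208
χ² = 0.0048 + 0.0208 = 0.0256 ≈ 0.026
Degrees of freedom = 2 − 1 = 1; critical value at α = 0.05 is 3.841.
Since 0.026 < 3.841, we fail to reject the null hypothesis — the data are consistent with the 13:3 ratio.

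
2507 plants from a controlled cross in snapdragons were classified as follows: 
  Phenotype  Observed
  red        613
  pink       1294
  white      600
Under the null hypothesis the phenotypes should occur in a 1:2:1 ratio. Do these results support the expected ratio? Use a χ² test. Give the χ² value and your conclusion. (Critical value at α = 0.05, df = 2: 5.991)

2.752; consistent

Under the 1:2:1 hypothesis (Σ ratio = 4, N = 2507):
  red: 2507 × 1/4 = 626.75
  pink: 2507 × 2/4 = 1253.5
  white: 2507 × 1/4 = 626.75
χ² = Σ (O − E)² / E
  red: (613 − 626.75)² / 626.75 = 0.3017
  pink: (1294 − 1253.5)² / 1253.5 = 1.3085
  white: (600 − 626.75)² / 626.75 = 1.1417
χ² = 0.3017 + 1.3085 + 1.1417 = 2.7519 ≈ 2.752
Degrees of freedom = 3 − 1 = 2; critical value at α = 0.05 is 5.991.
Since 2.752 < 5.991, we fail to reject the null hypothesis — the data are consistent with the 1:2:1 ratio.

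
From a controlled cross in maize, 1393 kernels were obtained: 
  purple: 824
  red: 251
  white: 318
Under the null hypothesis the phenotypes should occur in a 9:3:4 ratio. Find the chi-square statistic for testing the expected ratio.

5.112

The 9:3:4 ratio has 16 parts, so with N = 1393 the expected counts are:
  purple: 1393 × 9/16 = 783.5625
  red: 1393 × 3/16 = 261.1875
  white: 1393 × 4/16 = 348.25
χ² = Σ (O − E)² / E
  purple: (824 − 783.5625)² / 783.5625 = 2.0869
  red: (251 − 261.1875)² / 261.1875 = 0.3974
  white: (318 − 348.25)² / 348.25 = 2.6276
χ² = 2.0869 + 0.3974 + 2.6276 = 5.1119 ≈ 5.112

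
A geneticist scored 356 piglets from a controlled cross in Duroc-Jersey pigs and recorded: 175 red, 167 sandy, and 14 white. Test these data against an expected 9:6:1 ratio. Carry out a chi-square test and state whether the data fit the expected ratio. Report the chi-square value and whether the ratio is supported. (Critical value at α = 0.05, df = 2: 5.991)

The 9:6:1 ratio has 16 parts, so with N = 356 the expected counts are:
  red: 356 × 9/16 = 200.25
  sandy: 356 × 6/16 = 133.5
  white: 356 × 1/16 = 22.25
χ² = Σ (O − E)² / E
  red: (175 − 200.25)² / 200.25 = 3.1838
  sandy: (167 − 133.5)² / 133.5 = 8.4064
  white: (14 − 22.25)² / 22.25 = 3.0590
χ² = 3.1838 + 8.4064 + 3.0590 = 14.6492 ≈ 14.649
Degrees of freedom = 3 − 1 = 2; critical value at α = 0.05 is 5.991.
Since 14.649 > 5.991, we reject the null hypothesis — the data do not fit the 9:6:1 ratio.

14.649; not consistent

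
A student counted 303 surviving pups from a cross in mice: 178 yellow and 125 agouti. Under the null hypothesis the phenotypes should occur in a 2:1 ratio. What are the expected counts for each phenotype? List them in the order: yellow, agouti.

202, 101

The 2:1 ratio has 3 parts, so with N = 303 the expected counts are:
  yellow: 303 × 2/3 = 202
  agouti: 303 × 1/3 = 101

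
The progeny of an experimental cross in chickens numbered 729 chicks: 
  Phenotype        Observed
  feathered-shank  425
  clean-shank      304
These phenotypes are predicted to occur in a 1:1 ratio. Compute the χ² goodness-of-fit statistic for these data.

Total ratio parts = 2. Expected numbers out of 729:
  feathered-shank: 729 × 1/2 = 364.5
  clean-shank: 729 × 1/2 = 364.5
χ² = Σ (O − E)² / E
  feathered-shank: (425 − 364.5)² / 364.5 = 10.0418
  clean-shank: (304 − 364.5)² / 364.5 = 10.0418
χ² = 10.0418 + 10.0418 = 20.0836 ≈ 20.084

20.084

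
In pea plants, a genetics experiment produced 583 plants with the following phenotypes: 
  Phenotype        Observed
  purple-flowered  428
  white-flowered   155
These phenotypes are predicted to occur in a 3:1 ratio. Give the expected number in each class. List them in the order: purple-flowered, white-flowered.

437.25, 145.75

Under the 3:1 hypothesis (Σ ratio = 4, N = 583):
  purple-flowered: 583 × 3/4 = 437.25
  white-flowered: 583 × 1/4 = 145.75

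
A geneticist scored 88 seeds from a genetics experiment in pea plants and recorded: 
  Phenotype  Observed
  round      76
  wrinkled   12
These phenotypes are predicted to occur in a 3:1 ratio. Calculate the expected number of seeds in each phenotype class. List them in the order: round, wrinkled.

The 3:1 ratio has 4 parts, so with N = 88 the expected counts are:
  round: 88 × 3/4 = 66
  wrinkled: 88 × 1/4 = 22

66, 22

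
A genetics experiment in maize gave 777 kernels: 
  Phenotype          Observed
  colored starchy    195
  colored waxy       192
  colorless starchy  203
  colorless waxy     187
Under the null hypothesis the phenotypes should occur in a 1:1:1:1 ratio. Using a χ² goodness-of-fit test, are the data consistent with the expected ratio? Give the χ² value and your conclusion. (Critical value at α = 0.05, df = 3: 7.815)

0.694; consistent

Under the 1:1:1:1 hypothesis (Σ ratio = 4, N = 777):
  colored starchy: 777 × 1/4 = 194.25
  colored waxy: 777 × 1/4 = 194.25
  colorless starchy: 777 × 1/4 = 194.25
  colorless waxy: 777 × 1/4 = 194.25
χ² = Σ (O − E)² / E
  colored starchy: (195 − 194.25)² / 194.25 = 0.0029
  colored waxy: (192 − 194.25)² / 194.25 = 0.0261
  colorless starchy: (203 − 194.25)² / 194.25 = 0.3941
  colorless waxy: (187 − 194.25)² / 194.25 = 0.2706
χ² = 0.0029 + 0.0261 + 0.3941 + 0.2706 = 0.6937 ≈ 0.694
Degrees of freedom = 4 − 1 = 3; critical value at α = 0.05 is 7.815.
Since 0.694 < 7.815, we fail to reject the null hypothesis — the data are consistent with the 1:1:1:1 ratio.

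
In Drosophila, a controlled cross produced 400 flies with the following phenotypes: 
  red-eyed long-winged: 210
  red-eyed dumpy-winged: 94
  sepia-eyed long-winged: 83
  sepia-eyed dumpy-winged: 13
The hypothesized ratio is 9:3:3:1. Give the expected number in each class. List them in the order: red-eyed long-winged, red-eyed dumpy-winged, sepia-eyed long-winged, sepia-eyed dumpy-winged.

Under the 9:3:3:1 hypothesis (Σ ratio = 16, N = 400):
  red-eyed long-winged: 400 × 9/16 = 225
  red-eyed dumpy-winged: 400 × 3/16 = 75
  sepia-eyed long-winged: 400 × 3/16 = 75
  sepia-eyed dumpy-winged: 400 × 1/16 = 25

225, 75, 75, 25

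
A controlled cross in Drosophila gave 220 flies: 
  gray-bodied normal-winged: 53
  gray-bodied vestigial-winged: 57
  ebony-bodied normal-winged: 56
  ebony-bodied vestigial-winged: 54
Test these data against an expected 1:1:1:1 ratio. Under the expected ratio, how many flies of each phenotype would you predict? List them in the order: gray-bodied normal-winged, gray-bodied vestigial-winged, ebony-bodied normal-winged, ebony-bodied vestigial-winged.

55, 55, 55, 55

Under the 1:1:1:1 hypothesis (Σ ratio = 4, N = 220):
  gray-bodied normal-winged: 220 × 1/4 = 55
  gray-bodied vestigial-winged: 220 × 1/4 = 55
  ebony-bodied normal-winged: 220 × 1/4 = 55
  ebony-bodied vestigial-winged: 220 × 1/4 = 55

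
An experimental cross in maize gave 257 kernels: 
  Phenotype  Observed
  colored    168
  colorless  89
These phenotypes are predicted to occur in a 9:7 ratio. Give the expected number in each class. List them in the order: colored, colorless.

Under the 9:7 hypothesis (Σ ratio = 16, N = 257):
  colored: 257 × 9/16 = 144.5625
  colorless: 257 × 7/16 = 112.4375

144.5625, 112.4375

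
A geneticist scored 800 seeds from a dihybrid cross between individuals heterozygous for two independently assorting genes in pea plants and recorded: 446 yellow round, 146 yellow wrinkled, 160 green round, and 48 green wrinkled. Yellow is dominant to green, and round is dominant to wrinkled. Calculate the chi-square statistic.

A dihybrid F₂ with independent assortment and complete dominance at both loci gives a 9:3:3:1 phenotypic ratio.
Total ratio parts = 16. Expected numbers out of 800:
  yellow round: 800 × 9/16 = 450
  yellow wrinkled: 800 × 3/16 = 150
  green round: 800 × 3/16 = 150
  green wrinkled: 800 × 1/16 = 50
χ² = Σ (O − E)² / E
  yellow round: (446 − 450)² / 450 = 0.0356
  yellow wrinkled: (146 − 150)² / 150 = 0.1067
  green round: (160 − 150)² / 150 = 0.6667
  green wrinkled: (48 − 50)² / 50 = 0.0800
χ² = 0.0356 + 0.1067 + 0.6667 + 0.0800 = 0.889

0.889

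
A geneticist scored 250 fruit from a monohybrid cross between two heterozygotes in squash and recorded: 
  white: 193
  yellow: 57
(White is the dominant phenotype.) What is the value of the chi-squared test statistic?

0.645

For a monohybrid cross between heterozygotes with complete dominance, the expected phenotypic ratio is 3:1.
Total ratio parts = 4. Expected numbers out of 250:
  white: 250 × 3/4 = 187.5
  yellow: 250 × 1/4 = 62.5
χ² = Σ (O − E)² / E
  white: (193 − 187.5)² / 187.5 = 0.1613
  yellow: (57 − 62.5)² / 62.5 = 0.4840
χ² = 0.1613 + 0.4840 = 0.6453 ≈ 0.645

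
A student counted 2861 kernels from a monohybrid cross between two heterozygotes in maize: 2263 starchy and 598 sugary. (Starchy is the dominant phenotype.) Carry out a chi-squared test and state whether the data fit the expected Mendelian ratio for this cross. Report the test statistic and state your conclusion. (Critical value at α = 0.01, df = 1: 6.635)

25.628; not consistent

For a monohybrid cross between heterozygotes with complete dominance, the expected phenotypic ratio is 3:1.
Total ratio parts = 4. Expected numbers out of 2861:
  starchy: 2861 × 3/4 = 2145.75
  sugary: 2861 × 1/4 = 715.25
χ² = Σ (O − E)² / E
  starchy: (2263 − 2145.75)² / 2145.75 = 6.4069
  sugary: (598 − 715.25)² / 715.25 = 19.2206
χ² = 6.4069 + 19.2206 = 25.6275 ≈ 25.628
Degrees of freedom = 2 − 1 = 1; critical value at α = 0.01 is 6.635.
Since 25.628 > 6.635, we reject the null hypothesis — the data do not fit the 3:1 ratio.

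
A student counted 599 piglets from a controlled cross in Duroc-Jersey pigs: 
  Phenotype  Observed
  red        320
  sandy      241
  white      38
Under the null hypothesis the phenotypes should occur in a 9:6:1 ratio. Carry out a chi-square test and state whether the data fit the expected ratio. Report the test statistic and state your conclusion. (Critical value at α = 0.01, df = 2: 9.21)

2.054; consistent

The 9:6:1 ratio has 16 parts, so with N = 599 the expected counts are:
  red: 599 × 9/16 = 336.9375
  sandy: 599 × 6/16 = 224.625
  white: 599 × 1/16 = 37.4375
χ² = Σ (O − E)² / E
  red: (320 − 336.9375)² / 336.9375 = 0.8514
  sandy: (241 − 224.625)² / 224.625 = 1.1937
  white: (38 − 37.4375)² / 37.4375 = 0.0085
χ² = 0.8514 + 1.1937 + 0.0085 = 2.0536 ≈ 2.054
Degrees of freedom = 3 − 1 = 2; critical value at α = 0.01 is 9.21.
Since 2.054 < 9.21, we fail to reject the null hypothesis — the data are consistent with the 9:6:1 ratio.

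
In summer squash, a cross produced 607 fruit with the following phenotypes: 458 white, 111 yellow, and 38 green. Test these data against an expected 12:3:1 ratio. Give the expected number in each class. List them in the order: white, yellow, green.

Expected counts for N = 607 under a 12:3:1 ratio (total parts = 16):
  white: 607 × 12/16 = 455.25
  yellow: 607 × 3/16 = 113.8125
  green: 607 × 1/16 = 37.9375

455.25, 113.8125, 37.9375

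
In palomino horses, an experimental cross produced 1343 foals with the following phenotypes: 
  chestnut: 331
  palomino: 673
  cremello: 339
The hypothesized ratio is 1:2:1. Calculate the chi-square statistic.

Under the 1:2:1 hypothesis (Σ ratio = 4, N = 1343):
  chestnut: 1343 × 1/4 = 335.75
  palomino: 1343 × 2/4 = 671.5
  cremello: 1343 × 1/4 = 335.75
χ² = Σ (O − E)² / E
  chestnut: (331 − 335.75)² / 335.75 = 0.0672
  palomino: (673 − 671.5)² / 671.5 = 0.0034
  cremello: (339 − 335.75)² / 335.75 = 0.0315
χ² = 0.0672 + 0.0034 + 0.0315 = 0.1021 ≈ 0.102

0.102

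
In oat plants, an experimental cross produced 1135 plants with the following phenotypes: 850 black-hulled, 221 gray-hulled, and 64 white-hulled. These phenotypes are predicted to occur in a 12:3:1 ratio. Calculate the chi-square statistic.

0.995

Total ratio parts = 16. Expected numbers out of 1135:
  black-hulled: 1135 × 12/16 = 851.25
  gray-hulled: 1135 × 3/16 = 212.8125
  white-hulled: 1135 × 1/16 = 70.9375
χ² = Σ (O − E)² / E
  black-hulled: (850 − 851.25)² / 851.25 = 0.0018
  gray-hulled: (221 − 212.8125)² / 212.8125 = 0.3150
  white-hulled: (64 − 70.9375)² / 70.9375 = 0.6785
χ² = 0.0018 + 0.3150 + 0.6785 = 0.9953 ≈ 0.995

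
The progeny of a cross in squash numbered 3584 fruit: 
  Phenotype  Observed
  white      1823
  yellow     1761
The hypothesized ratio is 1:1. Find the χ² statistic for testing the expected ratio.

1.073

Total ratio parts = 2. Expected numbers out of 3584:
  white: 3584 × 1/2 = 1792
  yellow: 3584 × 1/2 = 1792
χ² = Σ (O − E)² / E
  white: (1823 − 1792)² / 1792 = 0.5363
  yellow: (1761 − 1792)² / 1792 = 0.5363
χ² = 0.5363 + 0.5363 = 1.0726 ≈ 1.073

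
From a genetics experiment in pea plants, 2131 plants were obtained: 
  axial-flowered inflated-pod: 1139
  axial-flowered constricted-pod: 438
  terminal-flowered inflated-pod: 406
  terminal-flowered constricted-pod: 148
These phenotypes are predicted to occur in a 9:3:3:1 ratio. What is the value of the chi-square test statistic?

8.421

The 9:3:3:1 ratio has 16 parts, so with N = 2131 the expected counts are:
  axial-flowered inflated-pod: 2131 × 9/16 = 1198.6875
  axial-flowered constricted-pod: 2131 × 3/16 = 399.5625
  terminal-flowered inflated-pod: 2131 × 3/16 = 399.5625
  terminal-flowered constricted-pod: 2131 × 1/16 = 133.1875
χ² = Σ (O − E)² / E
  axial-flowered inflated-pod: (1139 − 1198.6875)² / 1198.6875 = 2.9721
  axial-flowered constricted-pod: (438 − 399.5625)² / 399.5625 = 3.6976
  terminal-flowered inflated-pod: (406 − 399.5625)² / 399.5625 = 0.1037
  terminal-flowered constricted-pod: (148 − 133.1875)² / 133.1875 = 1.6474
χ² = 2.9721 + 3.6976 + 0.1037 + 1.6474 = 8.4208 ≈ 8.421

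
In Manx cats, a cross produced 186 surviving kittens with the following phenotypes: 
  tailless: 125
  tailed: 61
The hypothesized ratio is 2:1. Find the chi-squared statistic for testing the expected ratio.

Total ratio parts = 3. Expected numbers out of 186:
  tailless: 186 × 2/3 = 124
  tailed: 186 × 1/3 = 62
χ² = Σ (O − E)² / E
  tailless: (125 − 124)² / 124 = 0.0081
  tailed: (61 − 62)² / 62 = 0.0161
χ² = 0.0081 + 0.0161 = 0.0242 ≈ 0.024

0.024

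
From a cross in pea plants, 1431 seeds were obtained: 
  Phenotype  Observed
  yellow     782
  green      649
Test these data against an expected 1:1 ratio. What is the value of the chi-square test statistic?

12.361

Under the 1:1 hypothesis (Σ ratio = 2, N = 1431):
  yellow: 1431 × 1/2 = 715.5
  green: 1431 × 1/2 = 715.5
χ² = Σ (O − E)² / E
  yellow: (782 − 715.5)² / 715.5 = 6.1806
  green: (649 − 715.5)² / 715.5 = 6.1806
χ² = 6.1806 + 6.1806 = 12.3612 ≈ 12.361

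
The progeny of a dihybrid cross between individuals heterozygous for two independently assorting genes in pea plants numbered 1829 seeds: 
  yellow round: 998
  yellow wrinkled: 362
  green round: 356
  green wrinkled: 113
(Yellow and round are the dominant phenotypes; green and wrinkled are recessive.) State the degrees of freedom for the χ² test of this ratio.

3

A dihybrid F₂ with independent assortment and complete dominance at both loci gives a 9:3:3:1 phenotypic ratio.
A goodness-of-fit test with 4 phenotype classes has df = 4 − 1 = 3.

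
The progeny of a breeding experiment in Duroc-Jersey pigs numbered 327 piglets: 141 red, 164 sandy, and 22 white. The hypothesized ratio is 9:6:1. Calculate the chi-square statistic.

24.103

Expected counts for N = 327 under a 9:6:1 ratio (total parts = 16):
  red: 327 × 9/16 = 183.9375
  sandy: 327 × 6/16 = 122.625
  white: 327 × 1/16 = 20.4375
χ² = Σ (O − E)² / E
  red: (141 − 183.9375)² / 183.9375 = 10.0231
  sandy: (164 − 122.625)² / 122.625 = 13.9604
  white: (22 − 20.4375)² / 20.4375 = 0.1195
χ² = 10.0231 + 13.9604 + 0.1195 = 24.103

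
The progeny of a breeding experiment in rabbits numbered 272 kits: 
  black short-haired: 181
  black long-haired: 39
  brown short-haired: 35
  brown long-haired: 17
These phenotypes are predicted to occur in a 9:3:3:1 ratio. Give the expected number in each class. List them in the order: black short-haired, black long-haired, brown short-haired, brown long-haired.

153, 51, 51, 17

The 9:3:3:1 ratio has 16 parts, so with N = 272 the expected counts are:
  black short-haired: 272 × 9/16 = 153
  black long-haired: 272 × 3/16 = 51
  brown short-haired: 272 × 3/16 = 51
  brown long-haired: 272 × 1/16 = 17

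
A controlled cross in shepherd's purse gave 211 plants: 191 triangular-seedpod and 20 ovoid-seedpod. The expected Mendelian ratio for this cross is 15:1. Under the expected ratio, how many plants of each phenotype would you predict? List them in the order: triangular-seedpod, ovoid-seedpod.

197.8125, 13.1875

Under the 15:1 hypothesis (Σ ratio = 16, N = 211):
  triangular-seedpod: 211 × 15/16 = 197.8125
  ovoid-seedpod: 211 × 1/16 = 13.1875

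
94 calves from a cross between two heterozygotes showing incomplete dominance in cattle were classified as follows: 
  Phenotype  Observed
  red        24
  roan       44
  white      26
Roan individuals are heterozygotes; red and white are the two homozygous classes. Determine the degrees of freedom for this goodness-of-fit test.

With incomplete dominance, a heterozygote × heterozygote cross gives a 1:2:1 phenotypic ratio.
A goodness-of-fit test with 3 phenotype classes has df = 3 − 1 = 2.

2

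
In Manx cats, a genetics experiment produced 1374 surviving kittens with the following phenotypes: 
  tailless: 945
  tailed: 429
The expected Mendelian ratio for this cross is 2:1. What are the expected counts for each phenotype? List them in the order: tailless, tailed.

916, 458

Under the 2:1 hypothesis (Σ ratio = 3, N = 1374):
  tailless: 1374 × 2/3 = 916
  tailed: 1374 × 1/3 = 458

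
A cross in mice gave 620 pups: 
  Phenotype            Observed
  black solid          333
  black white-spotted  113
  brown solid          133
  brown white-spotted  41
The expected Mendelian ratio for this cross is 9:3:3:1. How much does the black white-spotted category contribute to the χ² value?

The 9:3:3:1 ratio has 16 parts, so with N = 620 the expected counts are:
  black solid: 620 × 9/16 = 348.75
  black white-spotted: 620 × 3/16 = 116.25
  brown solid: 620 × 3/16 = 116.25
  brown white-spotted: 620 × 1/16 = 38.75
Contribution of black white-spotted: (113 − 116.25)² / 116.25 = 0.0909

0.091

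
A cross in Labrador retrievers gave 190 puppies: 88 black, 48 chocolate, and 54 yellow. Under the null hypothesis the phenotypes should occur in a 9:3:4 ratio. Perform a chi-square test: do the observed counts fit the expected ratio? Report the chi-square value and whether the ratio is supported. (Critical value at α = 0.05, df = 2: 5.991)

8.522; not consistent

Under the 9:3:4 hypothesis (Σ ratio = 16, N = 190):
  black: 190 × 9/16 = 106.875
  chocolate: 190 × 3/16 = 35.625
  yellow: 190 × 4/16 = 47.5
χ² = Σ (O − E)² / E
  black: (88 − 106.875)² / 106.875 = 3.3335
  chocolate: (48 − 35.625)² / 35.625 = 4.2987
  yellow: (54 − 47.5)² / 47.5 = 0.8895
χ² = 3.3335 + 4.2987 + 0.8895 = 8.5217 ≈ 8.522
Degrees of freedom = 3 − 1 = 2; critical value at α = 0.05 is 5.991.
Since 8.522 > 5.991, we reject the null hypothesis — the data do not fit the 9:3:4 ratio.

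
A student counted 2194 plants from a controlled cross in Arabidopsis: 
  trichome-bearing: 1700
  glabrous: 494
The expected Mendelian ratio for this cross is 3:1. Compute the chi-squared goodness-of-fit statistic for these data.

7.220

Expected counts for N = 2194 under a 3:1 ratio (total parts = 4):
  trichome-bearing: 2194 × 3/4 = 1645.5
  glabrous: 2194 × 1/4 = 548.5
χ² = Σ (O − E)² / E
  trichome-bearing: (1700 − 1645.5)² / 1645.5 = 1.8051
  glabrous: (494 − 548.5)² / 548.5 = 5.4152
χ² = 1.8051 + 5.4152 = 7.2203 ≈ 7.220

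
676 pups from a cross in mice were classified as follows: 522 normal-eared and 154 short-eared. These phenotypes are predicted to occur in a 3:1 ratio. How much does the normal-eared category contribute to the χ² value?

0.444

Total ratio parts = 4. Expected numbers out of 676:
  normal-eared: 676 × 3/4 = 507
  short-eared: 676 × 1/4 = 169
Contribution of normal-eared: (522 − 507)² / 507 = 0.4438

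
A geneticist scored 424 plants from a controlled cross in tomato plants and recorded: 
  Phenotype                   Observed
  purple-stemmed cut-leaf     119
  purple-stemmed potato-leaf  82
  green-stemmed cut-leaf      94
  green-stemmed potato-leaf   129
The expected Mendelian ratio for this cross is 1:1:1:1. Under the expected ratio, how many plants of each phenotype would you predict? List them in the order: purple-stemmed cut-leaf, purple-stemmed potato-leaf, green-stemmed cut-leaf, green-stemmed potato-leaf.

The 1:1:1:1 ratio has 4 parts, so with N = 424 the expected counts are:
  purple-stemmed cut-leaf: 424 × 1/4 = 106
  purple-stemmed potato-leaf: 424 × 1/4 = 106
  green-stemmed cut-leaf: 424 × 1/4 = 106
  green-stemmed potato-leaf: 424 × 1/4 = 106

106, 106, 106, 106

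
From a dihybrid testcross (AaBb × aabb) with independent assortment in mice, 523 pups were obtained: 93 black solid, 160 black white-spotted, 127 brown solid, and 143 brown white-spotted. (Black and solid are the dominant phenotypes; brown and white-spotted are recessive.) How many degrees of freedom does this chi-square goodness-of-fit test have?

3

A dihybrid testcross with independent assortment gives a 1:1:1:1 ratio.
A goodness-of-fit test with 4 phenotype classes has df = 4 − 1 = 3.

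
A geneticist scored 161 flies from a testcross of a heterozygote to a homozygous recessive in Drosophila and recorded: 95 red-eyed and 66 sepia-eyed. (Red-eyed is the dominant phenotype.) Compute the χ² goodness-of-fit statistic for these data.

5.224

A testcross of a heterozygote (Aa × aa) gives a 1:1 phenotypic ratio.
The 1:1 ratio has 2 parts, so with N = 161 the expected counts are:
  red-eyed: 161 × 1/2 = 80.5
  sepia-eyed: 161 × 1/2 = 80.5
χ² = Σ (O − E)² / E
  red-eyed: (95 − 80.5)² / 80.5 = 2.6118
  sepia-eyed: (66 − 80.5)² / 80.5 = 2.6118
χ² = 2.6118 + 2.6118 = 5.2236 ≈ 5.224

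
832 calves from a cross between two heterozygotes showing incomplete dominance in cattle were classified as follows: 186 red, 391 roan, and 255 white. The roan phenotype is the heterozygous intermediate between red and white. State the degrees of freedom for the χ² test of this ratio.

With incomplete dominance, a heterozygote × heterozygote cross gives a 1:2:1 phenotypic ratio.
A goodness-of-fit test with 3 phenotype classes has df = 3 − 1 = 2.

2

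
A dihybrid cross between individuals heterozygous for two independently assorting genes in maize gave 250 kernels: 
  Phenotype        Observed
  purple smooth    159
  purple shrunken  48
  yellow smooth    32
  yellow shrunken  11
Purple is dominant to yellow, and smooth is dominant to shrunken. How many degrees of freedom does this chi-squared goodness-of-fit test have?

A dihybrid F₂ with independent assortment and complete dominance at both loci gives a 9:3:3:1 phenotypic ratio.
A goodness-of-fit test with 4 phenotype classes has df = 4 − 1 = 3.

3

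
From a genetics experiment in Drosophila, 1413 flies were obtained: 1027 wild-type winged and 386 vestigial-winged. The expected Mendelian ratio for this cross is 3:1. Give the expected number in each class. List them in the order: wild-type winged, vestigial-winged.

The 3:1 ratio has 4 parts, so with N = 1413 the expected counts are:
  wild-type winged: 1413 × 3/4 = 1059.75
  vestigial-winged: 1413 × 1/4 = 353.25

1059.75, 353.25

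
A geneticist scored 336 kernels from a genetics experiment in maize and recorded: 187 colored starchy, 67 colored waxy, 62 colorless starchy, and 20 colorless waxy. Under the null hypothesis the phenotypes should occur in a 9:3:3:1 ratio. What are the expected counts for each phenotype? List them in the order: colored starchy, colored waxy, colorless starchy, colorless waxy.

Total ratio parts = 16. Expected numbers out of 336:
  colored starchy: 336 × 9/16 = 189
  colored waxy: 336 × 3/16 = 63
  colorless starchy: 336 × 3/16 = 63
  colorless waxy: 336 × 1/16 = 21

189, 63, 63, 21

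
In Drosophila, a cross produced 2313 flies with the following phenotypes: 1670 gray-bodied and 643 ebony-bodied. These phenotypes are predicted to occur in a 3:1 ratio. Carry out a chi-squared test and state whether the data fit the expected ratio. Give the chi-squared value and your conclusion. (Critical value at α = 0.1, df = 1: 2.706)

Expected counts for N = 2313 under a 3:1 ratio (total parts = 4):
  gray-bodied: 2313 × 3/4 = 1734.75
  ebony-bodied: 2313 × 1/4 = 578.25
χ² = Σ (O − E)² / E
  gray-bodied: (1670 − 1734.75)² / 1734.75 = 2.4168
  ebony-bodied: (643 − 578.25)² / 578.25 = 7.2504
χ² = 2.4168 + 7.2504 = 9.6672 ≈ 9.667
Degrees of freedom = 2 − 1 = 1; critical value at α = 0.1 is 2.706.
Since 9.667 > 2.706, we reject the null hypothesis — the data do not fit the 3:1 ratio.

9.667; not consistent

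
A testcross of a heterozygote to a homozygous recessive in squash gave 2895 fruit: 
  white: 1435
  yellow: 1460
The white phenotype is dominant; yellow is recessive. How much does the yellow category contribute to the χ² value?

0.108

A testcross of a heterozygote (Aa × aa) gives a 1:1 phenotypic ratio.
The 1:1 ratio has 2 parts, so with N = 2895 the expected counts are:
  white: 2895 × 1/2 = 1447.5
  yellow: 2895 × 1/2 = 1447.5
Contribution of yellow: (1460 − 1447.5)² / 1447.5 = 0.1079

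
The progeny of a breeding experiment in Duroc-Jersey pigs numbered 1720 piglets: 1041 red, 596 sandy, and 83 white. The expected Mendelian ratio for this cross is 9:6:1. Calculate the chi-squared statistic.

Under the 9:6:1 hypothesis (Σ ratio = 16, N = 1720):
  red: 1720 × 9/16 = 967.5
  sandy: 1720 × 6/16 = 645
  white: 1720 × 1/16 = 107.5
χ² = Σ (O − E)² / E
  red: (1041 − 967.5)² / 967.5 = 5.5837
  sandy: (596 − 645)² / 645 = 3.7225
  white: (83 − 107.5)² / 107.5 = 5.5837
χ² = 5.5837 + 3.7225 + 5.5837 = 14.8899 ≈ 14.890

14.890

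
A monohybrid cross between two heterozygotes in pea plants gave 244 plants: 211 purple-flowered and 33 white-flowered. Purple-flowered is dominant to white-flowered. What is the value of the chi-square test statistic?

17.137

For a monohybrid cross between heterozygotes with complete dominance, the expected phenotypic ratio is 3:1.
Under the 3:1 hypothesis (Σ ratio = 4, N = 244):
  purple-flowered: 244 × 3/4 = 183
  white-flowered: 244 × 1/4 = 61
χ² = Σ (O − E)² / E
  purple-flowered: (211 − 183)² / 183 = 4.2842
  white-flowered: (33 − 61)² / 61 = 12.8525
χ² = 4.2842 + 12.8525 = 17.1367 ≈ 17.137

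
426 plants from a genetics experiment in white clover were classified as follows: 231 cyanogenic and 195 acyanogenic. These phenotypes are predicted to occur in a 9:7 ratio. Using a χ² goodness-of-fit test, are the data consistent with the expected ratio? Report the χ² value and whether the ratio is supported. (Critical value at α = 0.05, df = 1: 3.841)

0.710; consistent

Expected counts for N = 426 under a 9:7 ratio (total parts = 16):
  cyanogenic: 426 × 9/16 = 239.625
  acyanogenic: 426 × 7/16 = 186.375
χ² = Σ (O − E)² / E
  cyanogenic: (231 − 239.625)² / 239.625 = 0.3104
  acyanogenic: (195 − 186.375)² / 186.375 = 0.3991
χ² = 0.3104 + 0.3991 = 0.7095 ≈ 0.710
Degrees of freedom = 2 − 1 = 1; critical value at α = 0.05 is 3.841.
Since 0.710 < 3.841, we fail to reject the null hypothesis — the data are consistent with the 9:7 ratio.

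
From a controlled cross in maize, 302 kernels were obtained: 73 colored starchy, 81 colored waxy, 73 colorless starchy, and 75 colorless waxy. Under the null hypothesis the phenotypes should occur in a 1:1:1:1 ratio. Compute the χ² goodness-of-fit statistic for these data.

Under the 1:1:1:1 hypothesis (Σ ratio = 4, N = 302):
  colored starchy: 302 × 1/4 = 75.5
  colored waxy: 302 × 1/4 = 75.5
  colorless starchy: 302 × 1/4 = 75.5
  colorless waxy: 302 × 1/4 = 75.5
χ² = Σ (O − E)² / E
  colored starchy: (73 − 75.5)² / 75.5 = 0.0828
  colored waxy: (81 − 75.5)² / 75.5 = 0.4007
  colorless starchy: (73 − 75.5)² / 75.5 = 0.0828
  colorless waxy: (75 − 75.5)² / 75.5 = 0.0033
χ² = 0.0828 + 0.4007 + 0.0828 + 0.0033 = 0.5696 ≈ 0.570

0.570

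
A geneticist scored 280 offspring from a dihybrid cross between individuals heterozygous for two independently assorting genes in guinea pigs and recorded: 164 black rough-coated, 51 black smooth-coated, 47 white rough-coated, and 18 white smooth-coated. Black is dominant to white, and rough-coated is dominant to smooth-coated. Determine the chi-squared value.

0.902

A dihybrid F₂ with independent assortment and complete dominance at both loci gives a 9:3:3:1 phenotypic ratio.
Under the 9:3:3:1 hypothesis (Σ ratio = 16, N = 280):
  black rough-coated: 280 × 9/16 = 157.5
  black smooth-coated: 280 × 3/16 = 52.5
  white rough-coated: 280 × 3/16 = 52.5
  white smooth-coated: 280 × 1/16 = 17.5
χ² = Σ (O − E)² / E
  black rough-coated: (164 − 157.5)² / 157.5 = 0.2683
  black smooth-coated: (51 − 52.5)² / 52.5 = 0.0429
  white rough-coated: (47 − 52.5)² / 52.5 = 0.5762
  white smooth-coated: (18 − 17.5)² / 17.5 = 0.0143
χ² = 0.2683 + 0.0429 + 0.5762 + 0.0143 = 0.9017 ≈ 0.902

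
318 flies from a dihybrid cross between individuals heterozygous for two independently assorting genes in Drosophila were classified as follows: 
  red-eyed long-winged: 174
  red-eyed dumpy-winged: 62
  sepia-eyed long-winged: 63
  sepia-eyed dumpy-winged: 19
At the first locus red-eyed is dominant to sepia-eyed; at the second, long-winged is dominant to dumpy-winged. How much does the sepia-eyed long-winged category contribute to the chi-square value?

0.191

A dihybrid F₂ with independent assortment and complete dominance at both loci gives a 9:3:3:1 phenotypic ratio.
Under the 9:3:3:1 hypothesis (Σ ratio = 16, N = 318):
  red-eyed long-winged: 318 × 9/16 = 178.875
  red-eyed dumpy-winged: 318 × 3/16 = 59.625
  sepia-eyed long-winged: 318 × 3/16 = 59.625
  sepia-eyed dumpy-winged: 318 × 1/16 = 19.875
Contribution of sepia-eyed long-winged: (63 − 59.625)² / 59.625 = 0.1910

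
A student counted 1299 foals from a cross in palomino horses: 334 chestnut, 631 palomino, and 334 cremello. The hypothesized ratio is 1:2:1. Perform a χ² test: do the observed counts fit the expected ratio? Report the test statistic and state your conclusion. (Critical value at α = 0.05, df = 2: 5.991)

Total ratio parts = 4. Expected numbers out of 1299:
  chestnut: 1299 × 1/4 = 324.75
  palomino: 1299 × 2/4 = 649.5
  cremello: 1299 × 1/4 = 324.75
χ² = Σ (O − E)² / E
  chestnut: (334 − 324.75)² / 324.75 = 0.2635
  palomino: (631 − 649.5)² / 649.5 = 0.5269
  cremello: (334 − 324.75)² / 324.75 = 0.2635
χ² = 0.2635 + 0.5269 + 0.2635 = 1.0539 ≈ 1.054
Degrees of freedom = 3 − 1 = 2; critical value at α = 0.05 is 5.991.
Since 1.054 < 5.991, we fail to reject the null hypothesis — the data are consistent with the 1:2:1 ratio.

1.054; consistent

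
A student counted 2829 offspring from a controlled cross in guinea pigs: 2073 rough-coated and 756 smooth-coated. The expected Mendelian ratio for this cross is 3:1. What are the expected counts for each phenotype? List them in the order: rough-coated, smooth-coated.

Under the 3:1 hypothesis (Σ ratio = 4, N = 2829):
  rough-coated: 2829 × 3/4 = 2121.75
  smooth-coated: 2829 × 1/4 = 707.25

2121.75, 707.25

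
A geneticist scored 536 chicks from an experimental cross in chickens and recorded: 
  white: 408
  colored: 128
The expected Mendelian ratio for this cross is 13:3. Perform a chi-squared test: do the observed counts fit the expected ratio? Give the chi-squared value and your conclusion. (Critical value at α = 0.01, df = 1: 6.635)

Under the 13:3 hypothesis (Σ ratio = 16, N = 536):
  white: 536 × 13/16 = 435.5
  colored: 536 × 3/16 = 100.5
χ² = Σ (O − E)² / E
  white: (408 − 435.5)² / 435.5 = 1.7365
  colored: (128 − 100.5)² / 100.5 = 7.5249
χ² = 1.7365 + 7.5249 = 9.2614 ≈ 9.261
Degrees of freedom = 2 − 1 = 1; critical value at α = 0.01 is 6.635.
Since 9.261 > 6.635, we reject the null hypothesis — the data do not fit the 13:3 ratio.

9.261; not consistent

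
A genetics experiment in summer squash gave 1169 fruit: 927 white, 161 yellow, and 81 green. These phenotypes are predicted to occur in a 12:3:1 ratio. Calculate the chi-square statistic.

19.189

Total ratio parts = 16. Expected numbers out of 1169:
  white: 1169 × 12/16 = 876.75
  yellow: 1169 × 3/16 = 219.1875
  green: 1169 × 1/16 = 73.0625
χ² = Σ (O − E)² / E
  white: (927 − 876.75)² / 876.75 = 2.8800
  yellow: (161 − 219.1875)² / 219.1875 = 15.4470
  green: (81 − 73.0625)² / 73.0625 = 0.8623
χ² = 2.8800 + 15.4470 + 0.8623 = 19.1893 ≈ 19.189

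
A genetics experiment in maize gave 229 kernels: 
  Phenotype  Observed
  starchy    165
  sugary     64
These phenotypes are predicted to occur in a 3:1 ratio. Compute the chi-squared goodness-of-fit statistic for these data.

Expected counts for N = 229 under a 3:1 ratio (total parts = 4):
  starchy: 229 × 3/4 = 171.75
  sugary: 229 × 1/4 = 57.25
χ² = Σ (O − E)² / E
  starchy: (165 − 171.75)² / 171.75 = 0.2653
  sugary: (64 − 57.25)² / 57.25 = 0.7959
χ² = 0.2653 + 0.7959 = 1.0612 ≈ 1.061

1.061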